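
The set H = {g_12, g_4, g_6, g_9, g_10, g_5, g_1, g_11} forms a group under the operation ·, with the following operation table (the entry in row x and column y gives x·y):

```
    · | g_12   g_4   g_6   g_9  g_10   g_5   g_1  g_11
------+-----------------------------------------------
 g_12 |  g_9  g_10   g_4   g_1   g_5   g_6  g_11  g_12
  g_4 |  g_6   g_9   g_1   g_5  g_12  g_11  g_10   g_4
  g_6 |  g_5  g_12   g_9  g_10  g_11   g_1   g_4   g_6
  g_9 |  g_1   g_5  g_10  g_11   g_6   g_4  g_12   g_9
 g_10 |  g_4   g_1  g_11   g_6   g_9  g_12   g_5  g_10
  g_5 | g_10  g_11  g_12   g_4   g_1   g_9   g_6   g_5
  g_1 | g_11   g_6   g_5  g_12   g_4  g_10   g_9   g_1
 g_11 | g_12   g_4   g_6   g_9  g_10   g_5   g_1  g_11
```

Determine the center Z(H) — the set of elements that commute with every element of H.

An element z is central iff its row equals its column in the table.
For g_4: g_4·g_10 = g_12 ≠ g_1 = g_10·g_4, so g_4 ∉ Z.
Checking each element this way leaves Z(H) = {g_11, g_9}.

{g_11, g_9}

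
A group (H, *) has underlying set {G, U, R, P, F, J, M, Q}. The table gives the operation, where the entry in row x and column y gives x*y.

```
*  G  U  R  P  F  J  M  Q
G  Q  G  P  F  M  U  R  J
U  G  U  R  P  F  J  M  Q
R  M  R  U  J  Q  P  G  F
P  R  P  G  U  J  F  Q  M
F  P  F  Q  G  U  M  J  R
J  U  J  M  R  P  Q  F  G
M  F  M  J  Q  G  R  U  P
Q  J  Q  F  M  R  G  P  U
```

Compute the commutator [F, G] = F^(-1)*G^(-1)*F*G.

Q

Identity is U; from the table F^(-1) = F and G^(-1) = J.
F*J = M
M*F = G
G*G = Q
(Structurally, H here is isomorphic to the dihedral group D_4.)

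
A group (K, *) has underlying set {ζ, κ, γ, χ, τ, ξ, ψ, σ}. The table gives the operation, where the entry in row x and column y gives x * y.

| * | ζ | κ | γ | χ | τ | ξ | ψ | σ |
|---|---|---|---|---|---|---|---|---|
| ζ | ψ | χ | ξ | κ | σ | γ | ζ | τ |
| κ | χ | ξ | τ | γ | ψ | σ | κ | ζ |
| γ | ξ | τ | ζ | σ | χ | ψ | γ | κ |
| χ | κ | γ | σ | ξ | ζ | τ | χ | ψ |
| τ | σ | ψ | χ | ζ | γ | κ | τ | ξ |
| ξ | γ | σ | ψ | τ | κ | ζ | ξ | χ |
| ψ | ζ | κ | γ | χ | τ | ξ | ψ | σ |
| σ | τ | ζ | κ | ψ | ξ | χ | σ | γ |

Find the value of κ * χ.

γ

Read row κ, column χ: κ * χ = γ.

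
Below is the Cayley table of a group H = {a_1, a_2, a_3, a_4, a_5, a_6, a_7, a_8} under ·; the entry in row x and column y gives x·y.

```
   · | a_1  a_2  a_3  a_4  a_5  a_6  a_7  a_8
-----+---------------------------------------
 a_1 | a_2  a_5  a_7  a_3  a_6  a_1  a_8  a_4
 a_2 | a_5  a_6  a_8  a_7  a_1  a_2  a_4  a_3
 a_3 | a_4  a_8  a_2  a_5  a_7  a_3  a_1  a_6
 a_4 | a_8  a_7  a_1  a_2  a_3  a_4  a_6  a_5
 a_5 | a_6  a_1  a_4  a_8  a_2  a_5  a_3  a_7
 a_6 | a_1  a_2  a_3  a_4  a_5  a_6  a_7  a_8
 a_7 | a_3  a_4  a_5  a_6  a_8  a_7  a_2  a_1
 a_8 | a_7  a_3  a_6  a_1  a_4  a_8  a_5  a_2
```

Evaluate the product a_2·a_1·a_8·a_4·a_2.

a_2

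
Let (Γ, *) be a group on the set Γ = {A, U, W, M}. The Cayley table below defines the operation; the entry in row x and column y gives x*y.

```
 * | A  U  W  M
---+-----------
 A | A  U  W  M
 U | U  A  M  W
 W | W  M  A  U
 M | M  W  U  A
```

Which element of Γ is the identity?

A

The identity e satisfies e*x = x for all x, so its row in the table reproduces the column headers.
Row A reads: A, U, W, M — exactly the header order. So A is the identity.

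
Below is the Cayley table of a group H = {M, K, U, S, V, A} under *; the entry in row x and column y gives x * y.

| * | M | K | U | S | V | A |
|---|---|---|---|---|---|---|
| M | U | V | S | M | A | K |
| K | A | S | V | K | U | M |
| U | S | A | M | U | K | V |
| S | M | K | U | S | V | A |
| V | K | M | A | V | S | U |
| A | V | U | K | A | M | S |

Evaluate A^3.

A

A^1 = A
A^2 = A * A = S
A^3 = S * A = A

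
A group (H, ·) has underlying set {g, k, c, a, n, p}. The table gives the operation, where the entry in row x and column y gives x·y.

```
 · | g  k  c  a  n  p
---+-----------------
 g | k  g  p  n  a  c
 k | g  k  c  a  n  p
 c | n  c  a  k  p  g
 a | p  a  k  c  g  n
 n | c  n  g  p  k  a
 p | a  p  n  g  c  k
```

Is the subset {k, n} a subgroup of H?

{k, n} contains the identity k.
Checking products: every product of two elements of {k, n} (read from the table) lies in {k, n}, so the set is closed.
In a finite group, a nonempty closed subset is a subgroup. So {k, n} ≤ H.

Yes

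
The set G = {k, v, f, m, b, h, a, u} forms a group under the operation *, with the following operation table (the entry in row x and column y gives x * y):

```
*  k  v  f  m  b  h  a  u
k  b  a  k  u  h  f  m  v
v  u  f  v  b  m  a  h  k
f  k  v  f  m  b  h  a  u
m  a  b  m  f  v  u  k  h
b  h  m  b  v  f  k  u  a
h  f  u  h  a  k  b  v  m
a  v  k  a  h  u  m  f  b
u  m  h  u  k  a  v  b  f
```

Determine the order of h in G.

4

The identity element is f (its row matches the header).
h^1 = h
h^2 = h * h = b
h^3 = b * h = k
h^4 = k * h = f
The first power of h equal to the identity is h^4, so ord(h) = 4.
(Structurally, G here is isomorphic to the dihedral group D_4.)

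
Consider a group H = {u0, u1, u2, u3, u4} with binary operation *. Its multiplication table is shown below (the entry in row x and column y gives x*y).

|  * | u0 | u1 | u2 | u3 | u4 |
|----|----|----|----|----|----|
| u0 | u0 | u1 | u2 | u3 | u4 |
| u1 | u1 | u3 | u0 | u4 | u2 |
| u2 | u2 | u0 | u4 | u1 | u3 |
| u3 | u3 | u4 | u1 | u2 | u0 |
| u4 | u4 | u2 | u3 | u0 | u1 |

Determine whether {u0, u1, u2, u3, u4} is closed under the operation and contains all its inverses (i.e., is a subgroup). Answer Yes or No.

Yes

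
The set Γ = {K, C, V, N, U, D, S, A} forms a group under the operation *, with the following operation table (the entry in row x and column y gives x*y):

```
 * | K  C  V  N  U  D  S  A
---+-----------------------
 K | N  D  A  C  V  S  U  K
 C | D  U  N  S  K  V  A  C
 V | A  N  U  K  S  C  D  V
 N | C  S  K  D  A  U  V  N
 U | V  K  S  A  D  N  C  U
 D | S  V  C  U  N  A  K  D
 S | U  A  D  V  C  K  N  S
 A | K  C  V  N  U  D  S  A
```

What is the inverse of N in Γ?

U

First locate the identity: row A matches the header, so A is the identity.
Scan row N for A: N*U = A. Hence N^(-1) = U.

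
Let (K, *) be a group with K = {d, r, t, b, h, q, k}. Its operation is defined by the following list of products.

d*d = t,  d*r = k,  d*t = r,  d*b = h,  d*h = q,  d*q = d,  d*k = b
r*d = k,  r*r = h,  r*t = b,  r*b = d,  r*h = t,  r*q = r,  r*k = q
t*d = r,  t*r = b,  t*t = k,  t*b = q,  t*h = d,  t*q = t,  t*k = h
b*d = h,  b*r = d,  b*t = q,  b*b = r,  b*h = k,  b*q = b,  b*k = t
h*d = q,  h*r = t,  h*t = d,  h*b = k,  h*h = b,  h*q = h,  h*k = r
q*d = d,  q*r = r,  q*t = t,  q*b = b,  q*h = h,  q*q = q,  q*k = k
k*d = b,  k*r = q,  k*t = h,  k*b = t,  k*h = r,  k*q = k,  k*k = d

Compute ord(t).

The identity element is q (its row matches the header).
t^1 = t
t^2 = t*t = k
t^3 = k*t = h
t^4 = h*t = d
t^5 = d*t = r
t^6 = r*t = b
t^7 = b*t = q
The first power of t equal to the identity is t^7, so ord(t) = 7.

7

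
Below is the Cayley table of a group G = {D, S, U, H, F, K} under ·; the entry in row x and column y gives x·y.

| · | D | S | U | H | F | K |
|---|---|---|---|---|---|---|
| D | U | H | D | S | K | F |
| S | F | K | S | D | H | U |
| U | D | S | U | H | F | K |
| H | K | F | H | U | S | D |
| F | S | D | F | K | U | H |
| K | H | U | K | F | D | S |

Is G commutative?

No

S·F = H but F·S = D.
Since S and F do not commute, G is not abelian.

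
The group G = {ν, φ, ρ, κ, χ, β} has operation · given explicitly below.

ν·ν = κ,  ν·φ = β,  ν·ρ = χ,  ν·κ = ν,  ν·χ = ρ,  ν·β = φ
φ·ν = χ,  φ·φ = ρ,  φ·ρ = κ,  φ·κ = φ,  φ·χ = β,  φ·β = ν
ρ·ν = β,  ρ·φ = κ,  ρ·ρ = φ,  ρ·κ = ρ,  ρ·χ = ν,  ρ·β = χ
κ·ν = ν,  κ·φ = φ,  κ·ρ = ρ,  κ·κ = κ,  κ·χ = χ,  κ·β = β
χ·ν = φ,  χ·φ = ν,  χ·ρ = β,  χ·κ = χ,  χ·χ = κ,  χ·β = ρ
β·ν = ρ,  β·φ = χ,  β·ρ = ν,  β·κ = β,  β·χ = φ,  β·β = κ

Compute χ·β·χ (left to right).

ν

χ·β = ρ
ρ·χ = ν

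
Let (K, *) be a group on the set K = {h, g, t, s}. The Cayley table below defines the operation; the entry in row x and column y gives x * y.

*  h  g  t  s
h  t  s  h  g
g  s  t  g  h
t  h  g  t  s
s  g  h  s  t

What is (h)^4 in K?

h^1 = h
h^2 = h * h = t
h^3 = t * h = h
h^4 = h * h = t

t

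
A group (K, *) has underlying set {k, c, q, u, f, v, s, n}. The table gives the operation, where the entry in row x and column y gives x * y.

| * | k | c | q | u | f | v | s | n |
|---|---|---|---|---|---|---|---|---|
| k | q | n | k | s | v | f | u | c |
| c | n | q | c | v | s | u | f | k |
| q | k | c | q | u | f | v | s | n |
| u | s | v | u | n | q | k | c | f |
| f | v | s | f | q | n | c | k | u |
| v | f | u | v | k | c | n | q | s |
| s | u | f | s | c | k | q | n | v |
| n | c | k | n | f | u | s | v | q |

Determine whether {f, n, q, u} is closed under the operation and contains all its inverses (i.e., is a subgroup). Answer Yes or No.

{f, n, q, u} contains the identity q.
Checking products: every product of two elements of {f, n, q, u} (read from the table) lies in {f, n, q, u}, so the set is closed.
In a finite group, a nonempty closed subset is a subgroup. So {f, n, q, u} ≤ K.

Yes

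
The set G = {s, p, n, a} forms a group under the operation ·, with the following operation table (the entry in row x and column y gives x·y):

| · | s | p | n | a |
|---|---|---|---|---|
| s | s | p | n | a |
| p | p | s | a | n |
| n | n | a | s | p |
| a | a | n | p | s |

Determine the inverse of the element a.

a

First locate the identity: row s matches the header, so s is the identity.
Scan row a for s: a·a = s. Hence a^(-1) = a.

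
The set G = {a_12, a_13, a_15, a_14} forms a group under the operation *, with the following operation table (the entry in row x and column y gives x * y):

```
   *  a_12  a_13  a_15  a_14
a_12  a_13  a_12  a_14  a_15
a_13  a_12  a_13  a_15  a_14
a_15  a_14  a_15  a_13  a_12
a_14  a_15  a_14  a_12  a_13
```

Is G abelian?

Check whether the table is symmetric across its main diagonal.
Every entry (row x, col y) equals the entry (row y, col x), so G is abelian.

Yes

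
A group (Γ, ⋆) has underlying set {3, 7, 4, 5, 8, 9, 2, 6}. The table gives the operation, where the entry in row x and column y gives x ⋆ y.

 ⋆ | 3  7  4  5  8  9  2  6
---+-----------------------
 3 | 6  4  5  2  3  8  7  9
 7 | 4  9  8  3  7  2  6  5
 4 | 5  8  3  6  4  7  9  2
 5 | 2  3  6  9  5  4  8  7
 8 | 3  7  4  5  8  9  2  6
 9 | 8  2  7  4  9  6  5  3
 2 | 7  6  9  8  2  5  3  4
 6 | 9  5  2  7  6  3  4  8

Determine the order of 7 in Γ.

The identity element is 8 (its row matches the header).
7^1 = 7
7^2 = 7 ⋆ 7 = 9
7^3 = 9 ⋆ 7 = 2
7^4 = 2 ⋆ 7 = 6
7^5 = 6 ⋆ 7 = 5
7^6 = 5 ⋆ 7 = 3
7^7 = 3 ⋆ 7 = 4
7^8 = 4 ⋆ 7 = 8
The first power of 7 equal to the identity is 7^8, so ord(7) = 8.
(Structurally, Γ here is isomorphic to the cyclic group Z_8.)

8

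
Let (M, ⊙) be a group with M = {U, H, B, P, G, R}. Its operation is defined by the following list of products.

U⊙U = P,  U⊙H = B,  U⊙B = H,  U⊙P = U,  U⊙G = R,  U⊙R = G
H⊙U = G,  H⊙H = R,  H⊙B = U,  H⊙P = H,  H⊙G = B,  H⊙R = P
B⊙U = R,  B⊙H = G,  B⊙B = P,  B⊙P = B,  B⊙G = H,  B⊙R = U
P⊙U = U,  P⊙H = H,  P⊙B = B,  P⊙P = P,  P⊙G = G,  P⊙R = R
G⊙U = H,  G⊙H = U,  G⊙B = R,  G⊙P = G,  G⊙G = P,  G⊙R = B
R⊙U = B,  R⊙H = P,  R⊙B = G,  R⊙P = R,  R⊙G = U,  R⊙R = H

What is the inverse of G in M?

First locate the identity: row P matches the header, so P is the identity.
Scan row G for P: G ⊙ G = P. Hence G^(-1) = G.

G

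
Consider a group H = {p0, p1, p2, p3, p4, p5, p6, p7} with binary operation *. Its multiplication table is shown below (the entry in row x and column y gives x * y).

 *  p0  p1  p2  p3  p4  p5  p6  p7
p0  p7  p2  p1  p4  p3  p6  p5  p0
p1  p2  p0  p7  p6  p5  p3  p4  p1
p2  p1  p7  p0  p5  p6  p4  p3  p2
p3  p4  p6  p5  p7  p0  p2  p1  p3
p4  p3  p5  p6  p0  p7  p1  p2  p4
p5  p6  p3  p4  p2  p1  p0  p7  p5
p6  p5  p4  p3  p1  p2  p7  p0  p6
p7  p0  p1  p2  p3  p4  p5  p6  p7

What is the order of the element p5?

4

The identity element is p7 (its row matches the header).
p5^1 = p5
p5^2 = p5 * p5 = p0
p5^3 = p0 * p5 = p6
p5^4 = p6 * p5 = p7
The first power of p5 equal to the identity is p5^4, so ord(p5) = 4.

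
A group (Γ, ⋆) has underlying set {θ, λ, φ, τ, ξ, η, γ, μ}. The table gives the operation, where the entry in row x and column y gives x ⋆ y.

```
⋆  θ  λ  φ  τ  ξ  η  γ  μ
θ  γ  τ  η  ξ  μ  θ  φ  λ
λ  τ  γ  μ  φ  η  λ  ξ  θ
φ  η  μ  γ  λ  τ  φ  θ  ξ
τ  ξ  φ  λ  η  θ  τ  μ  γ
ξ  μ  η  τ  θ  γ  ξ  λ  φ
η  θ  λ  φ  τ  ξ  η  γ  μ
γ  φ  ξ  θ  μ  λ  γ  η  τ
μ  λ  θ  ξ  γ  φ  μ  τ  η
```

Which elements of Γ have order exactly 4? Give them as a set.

Identity is η. Compute the order of each non-identity element by repeated multiplication:
  θ: θ → γ → φ → η  (order 4)
  λ: λ → γ → ξ → η  (order 4)
  φ: φ → γ → θ → η  (order 4)
  τ: τ → η  (order 2)
  ξ: ξ → γ → λ → η  (order 4)
  γ: γ → η  (order 2)
  μ: μ → η  (order 2)
Elements of order 4: {θ, λ, ξ, φ}.
(Structurally, Γ here is isomorphic to Z_2 x Z_4.)

{θ, λ, ξ, φ}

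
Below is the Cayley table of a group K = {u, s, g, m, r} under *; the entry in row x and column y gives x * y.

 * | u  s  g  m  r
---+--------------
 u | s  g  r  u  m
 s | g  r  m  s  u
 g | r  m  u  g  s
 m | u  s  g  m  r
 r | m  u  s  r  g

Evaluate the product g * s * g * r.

g * s = m
m * g = g
g * r = s

s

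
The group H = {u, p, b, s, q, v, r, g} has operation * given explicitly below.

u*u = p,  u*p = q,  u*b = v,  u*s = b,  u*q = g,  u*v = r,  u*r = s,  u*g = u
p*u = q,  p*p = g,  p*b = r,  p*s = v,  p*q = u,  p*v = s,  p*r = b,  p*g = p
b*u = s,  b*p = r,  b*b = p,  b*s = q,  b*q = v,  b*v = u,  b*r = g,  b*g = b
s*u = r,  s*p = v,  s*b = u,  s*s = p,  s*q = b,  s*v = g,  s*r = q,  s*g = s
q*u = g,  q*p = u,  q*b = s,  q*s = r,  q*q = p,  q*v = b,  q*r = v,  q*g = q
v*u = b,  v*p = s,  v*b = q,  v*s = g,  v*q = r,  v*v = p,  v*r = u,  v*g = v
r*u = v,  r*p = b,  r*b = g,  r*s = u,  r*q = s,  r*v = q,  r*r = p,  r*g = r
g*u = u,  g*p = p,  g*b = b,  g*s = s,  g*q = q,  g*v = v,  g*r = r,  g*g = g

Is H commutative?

No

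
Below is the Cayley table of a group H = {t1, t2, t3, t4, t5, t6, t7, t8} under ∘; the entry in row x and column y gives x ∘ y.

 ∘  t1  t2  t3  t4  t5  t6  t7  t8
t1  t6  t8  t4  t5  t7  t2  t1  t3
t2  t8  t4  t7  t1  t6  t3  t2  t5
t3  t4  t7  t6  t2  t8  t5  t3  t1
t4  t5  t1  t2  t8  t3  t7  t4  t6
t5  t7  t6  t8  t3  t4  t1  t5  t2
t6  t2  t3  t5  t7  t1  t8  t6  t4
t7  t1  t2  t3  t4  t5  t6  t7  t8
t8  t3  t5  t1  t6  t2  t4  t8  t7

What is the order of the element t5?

The identity element is t7 (its row matches the header).
t5^1 = t5
t5^2 = t5 ∘ t5 = t4
t5^3 = t4 ∘ t5 = t3
t5^4 = t3 ∘ t5 = t8
t5^5 = t8 ∘ t5 = t2
t5^6 = t2 ∘ t5 = t6
t5^7 = t6 ∘ t5 = t1
t5^8 = t1 ∘ t5 = t7
The first power of t5 equal to the identity is t5^8, so ord(t5) = 8.

8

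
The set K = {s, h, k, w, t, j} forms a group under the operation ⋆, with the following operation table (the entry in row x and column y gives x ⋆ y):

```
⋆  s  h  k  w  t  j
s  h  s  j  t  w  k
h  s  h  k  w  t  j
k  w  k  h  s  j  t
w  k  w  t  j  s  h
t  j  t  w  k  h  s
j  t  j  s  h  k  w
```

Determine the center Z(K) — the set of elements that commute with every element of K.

{h}

An element z is central iff its row equals its column in the table.
For j: j ⋆ s = t ≠ k = s ⋆ j, so j ∉ Z.
Checking each element this way leaves Z(K) = {h}.
(Structurally, K here is isomorphic to the symmetric group S_3.)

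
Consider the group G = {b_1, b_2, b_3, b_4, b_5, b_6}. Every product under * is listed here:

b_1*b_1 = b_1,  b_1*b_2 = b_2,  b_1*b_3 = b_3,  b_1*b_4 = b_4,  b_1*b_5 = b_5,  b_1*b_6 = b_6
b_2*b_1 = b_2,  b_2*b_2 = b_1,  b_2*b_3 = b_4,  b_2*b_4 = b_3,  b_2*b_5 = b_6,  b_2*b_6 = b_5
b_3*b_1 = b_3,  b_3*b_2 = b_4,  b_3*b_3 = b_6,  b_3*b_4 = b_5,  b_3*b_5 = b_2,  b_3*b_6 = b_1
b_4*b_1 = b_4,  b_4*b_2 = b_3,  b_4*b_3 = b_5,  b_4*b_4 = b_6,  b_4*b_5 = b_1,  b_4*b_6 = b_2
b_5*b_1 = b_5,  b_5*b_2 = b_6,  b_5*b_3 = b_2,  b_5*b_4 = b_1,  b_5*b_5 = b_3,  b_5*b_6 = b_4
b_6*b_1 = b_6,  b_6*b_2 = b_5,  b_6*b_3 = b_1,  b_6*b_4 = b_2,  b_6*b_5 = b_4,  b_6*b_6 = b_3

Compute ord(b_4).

6

The identity element is b_1 (its row matches the header).
b_4^1 = b_4
b_4^2 = b_4*b_4 = b_6
b_4^3 = b_6*b_4 = b_2
b_4^4 = b_2*b_4 = b_3
b_4^5 = b_3*b_4 = b_5
b_4^6 = b_5*b_4 = b_1
The first power of b_4 equal to the identity is b_4^6, so ord(b_4) = 6.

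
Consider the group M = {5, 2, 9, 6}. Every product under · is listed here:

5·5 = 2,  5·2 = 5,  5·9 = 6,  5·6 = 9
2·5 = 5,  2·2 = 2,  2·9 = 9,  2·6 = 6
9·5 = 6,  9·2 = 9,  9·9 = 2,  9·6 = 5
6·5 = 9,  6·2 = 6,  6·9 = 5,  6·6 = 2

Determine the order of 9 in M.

The identity element is 2 (its row matches the header).
9^1 = 9
9^2 = 9·9 = 2
The first power of 9 equal to the identity is 9^2, so ord(9) = 2.

2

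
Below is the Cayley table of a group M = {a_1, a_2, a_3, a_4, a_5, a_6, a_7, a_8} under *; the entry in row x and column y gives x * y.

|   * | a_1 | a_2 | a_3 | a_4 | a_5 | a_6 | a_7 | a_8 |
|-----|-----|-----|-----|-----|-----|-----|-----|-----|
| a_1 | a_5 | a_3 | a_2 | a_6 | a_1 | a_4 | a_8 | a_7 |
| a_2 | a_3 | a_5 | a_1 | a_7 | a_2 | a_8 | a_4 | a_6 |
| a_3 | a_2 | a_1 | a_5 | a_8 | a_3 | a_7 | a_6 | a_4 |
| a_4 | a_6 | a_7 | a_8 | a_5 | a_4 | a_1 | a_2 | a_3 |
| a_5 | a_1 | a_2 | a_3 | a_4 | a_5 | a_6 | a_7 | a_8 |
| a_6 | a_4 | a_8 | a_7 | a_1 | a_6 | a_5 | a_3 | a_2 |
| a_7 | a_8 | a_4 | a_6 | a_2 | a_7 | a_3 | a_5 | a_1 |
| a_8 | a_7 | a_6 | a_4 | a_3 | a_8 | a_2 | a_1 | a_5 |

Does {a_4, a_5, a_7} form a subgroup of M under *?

No

a_7 * a_4 = a_2, which is not in {a_4, a_5, a_7}.
The subset is not closed under *, so it is not a subgroup.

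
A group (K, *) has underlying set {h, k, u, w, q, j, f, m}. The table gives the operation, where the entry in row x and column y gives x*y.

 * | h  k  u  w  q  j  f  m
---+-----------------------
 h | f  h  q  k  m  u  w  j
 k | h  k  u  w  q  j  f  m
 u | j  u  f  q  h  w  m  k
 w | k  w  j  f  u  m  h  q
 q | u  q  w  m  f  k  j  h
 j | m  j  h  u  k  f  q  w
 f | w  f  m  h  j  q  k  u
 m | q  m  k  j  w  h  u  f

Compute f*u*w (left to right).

f*u = m
m*w = j

j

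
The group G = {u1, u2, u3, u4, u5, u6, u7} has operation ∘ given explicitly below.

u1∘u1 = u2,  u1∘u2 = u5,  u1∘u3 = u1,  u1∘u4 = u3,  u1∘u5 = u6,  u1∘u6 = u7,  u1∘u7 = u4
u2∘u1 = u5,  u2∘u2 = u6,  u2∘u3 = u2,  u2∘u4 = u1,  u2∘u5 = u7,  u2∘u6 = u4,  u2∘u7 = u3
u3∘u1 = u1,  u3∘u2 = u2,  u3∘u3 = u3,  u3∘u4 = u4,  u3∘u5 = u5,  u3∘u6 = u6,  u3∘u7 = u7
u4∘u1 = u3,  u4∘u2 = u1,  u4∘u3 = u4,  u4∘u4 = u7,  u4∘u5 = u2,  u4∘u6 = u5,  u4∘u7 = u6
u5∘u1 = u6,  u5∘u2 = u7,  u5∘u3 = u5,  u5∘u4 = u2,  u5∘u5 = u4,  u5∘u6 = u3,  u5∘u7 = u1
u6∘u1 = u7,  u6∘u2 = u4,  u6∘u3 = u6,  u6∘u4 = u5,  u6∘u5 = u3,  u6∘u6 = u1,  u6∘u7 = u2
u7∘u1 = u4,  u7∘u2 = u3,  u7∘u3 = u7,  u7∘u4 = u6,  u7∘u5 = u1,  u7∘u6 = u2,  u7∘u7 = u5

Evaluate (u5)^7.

u5^1 = u5
u5^2 = u5 ∘ u5 = u4
u5^3 = u4 ∘ u5 = u2
u5^4 = u2 ∘ u5 = u7
u5^5 = u7 ∘ u5 = u1
u5^6 = u1 ∘ u5 = u6
u5^7 = u6 ∘ u5 = u3

u3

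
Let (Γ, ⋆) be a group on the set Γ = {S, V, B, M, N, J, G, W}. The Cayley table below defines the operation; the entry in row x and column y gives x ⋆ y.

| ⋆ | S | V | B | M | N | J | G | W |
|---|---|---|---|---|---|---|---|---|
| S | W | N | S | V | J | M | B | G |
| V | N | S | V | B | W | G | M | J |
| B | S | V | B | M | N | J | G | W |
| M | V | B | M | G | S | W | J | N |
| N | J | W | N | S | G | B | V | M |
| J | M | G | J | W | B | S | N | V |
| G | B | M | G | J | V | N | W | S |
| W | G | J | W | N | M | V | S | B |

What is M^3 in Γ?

J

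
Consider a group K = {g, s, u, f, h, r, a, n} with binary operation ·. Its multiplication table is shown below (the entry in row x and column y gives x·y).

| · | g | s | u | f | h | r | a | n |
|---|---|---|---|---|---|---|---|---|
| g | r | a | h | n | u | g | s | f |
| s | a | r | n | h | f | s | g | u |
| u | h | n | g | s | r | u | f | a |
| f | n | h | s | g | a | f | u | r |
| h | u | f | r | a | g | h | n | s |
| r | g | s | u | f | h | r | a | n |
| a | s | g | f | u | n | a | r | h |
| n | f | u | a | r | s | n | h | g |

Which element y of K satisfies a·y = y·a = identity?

First locate the identity: row r matches the header, so r is the identity.
Scan row a for r: a·a = r. Hence a^(-1) = a.

a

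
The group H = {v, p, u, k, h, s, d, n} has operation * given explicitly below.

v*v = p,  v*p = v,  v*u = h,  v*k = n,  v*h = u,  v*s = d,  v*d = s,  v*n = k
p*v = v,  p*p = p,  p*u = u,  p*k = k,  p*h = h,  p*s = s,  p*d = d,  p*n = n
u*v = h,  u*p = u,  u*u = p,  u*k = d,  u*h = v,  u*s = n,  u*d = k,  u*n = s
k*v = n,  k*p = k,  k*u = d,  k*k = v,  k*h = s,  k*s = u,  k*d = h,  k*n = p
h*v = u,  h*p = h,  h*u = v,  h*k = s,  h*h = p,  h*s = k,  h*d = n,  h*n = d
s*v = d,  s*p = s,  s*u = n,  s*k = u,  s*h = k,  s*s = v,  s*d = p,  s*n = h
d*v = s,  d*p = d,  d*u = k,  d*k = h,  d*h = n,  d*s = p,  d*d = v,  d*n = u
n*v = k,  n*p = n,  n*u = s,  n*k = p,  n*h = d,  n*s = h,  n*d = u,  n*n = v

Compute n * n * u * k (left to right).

n * n = v
v * u = h
h * k = s

s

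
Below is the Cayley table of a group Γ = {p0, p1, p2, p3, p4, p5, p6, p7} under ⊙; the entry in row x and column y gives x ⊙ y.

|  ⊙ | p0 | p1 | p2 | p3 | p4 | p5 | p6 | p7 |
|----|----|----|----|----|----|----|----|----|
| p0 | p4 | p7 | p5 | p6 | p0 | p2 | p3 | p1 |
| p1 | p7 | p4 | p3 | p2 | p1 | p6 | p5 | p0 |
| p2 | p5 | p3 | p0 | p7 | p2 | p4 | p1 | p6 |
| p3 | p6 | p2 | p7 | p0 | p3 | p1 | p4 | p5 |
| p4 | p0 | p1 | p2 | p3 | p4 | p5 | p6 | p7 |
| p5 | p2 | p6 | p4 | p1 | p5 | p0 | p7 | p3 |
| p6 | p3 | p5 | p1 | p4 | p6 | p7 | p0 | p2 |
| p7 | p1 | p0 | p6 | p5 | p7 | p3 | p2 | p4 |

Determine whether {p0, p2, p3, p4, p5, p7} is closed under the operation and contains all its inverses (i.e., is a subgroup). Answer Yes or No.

No

p0 ⊙ p3 = p6, which is not in {p0, p2, p3, p4, p5, p7}.
The subset is not closed under ⊙, so it is not a subgroup.
(Structurally, Γ here is isomorphic to Z_2 x Z_4.)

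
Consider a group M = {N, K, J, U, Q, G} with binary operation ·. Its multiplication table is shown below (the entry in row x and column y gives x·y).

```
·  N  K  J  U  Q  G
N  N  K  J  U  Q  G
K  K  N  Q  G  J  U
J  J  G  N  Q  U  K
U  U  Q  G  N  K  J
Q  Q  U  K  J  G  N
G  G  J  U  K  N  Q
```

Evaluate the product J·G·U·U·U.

G

J·G = K
K·U = G
G·U = K
K·U = G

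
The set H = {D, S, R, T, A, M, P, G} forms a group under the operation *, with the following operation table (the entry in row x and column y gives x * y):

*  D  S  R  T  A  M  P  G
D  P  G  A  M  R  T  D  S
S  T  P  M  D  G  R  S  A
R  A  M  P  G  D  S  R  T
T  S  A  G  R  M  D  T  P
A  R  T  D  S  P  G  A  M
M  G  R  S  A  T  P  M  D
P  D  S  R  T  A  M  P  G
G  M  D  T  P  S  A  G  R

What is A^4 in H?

P

A^1 = A
A^2 = A * A = P
A^3 = P * A = A
A^4 = A * A = P
(Structurally, H here is isomorphic to the dihedral group D_4.)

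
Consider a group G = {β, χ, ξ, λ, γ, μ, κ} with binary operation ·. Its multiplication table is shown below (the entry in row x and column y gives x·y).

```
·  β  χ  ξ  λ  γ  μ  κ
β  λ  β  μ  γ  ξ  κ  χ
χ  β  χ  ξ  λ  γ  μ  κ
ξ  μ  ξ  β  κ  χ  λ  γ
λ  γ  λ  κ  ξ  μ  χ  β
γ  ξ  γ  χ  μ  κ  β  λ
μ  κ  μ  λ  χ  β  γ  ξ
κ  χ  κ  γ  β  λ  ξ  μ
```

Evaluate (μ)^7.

χ

μ^1 = μ
μ^2 = μ·μ = γ
μ^3 = γ·μ = β
μ^4 = β·μ = κ
μ^5 = κ·μ = ξ
μ^6 = ξ·μ = λ
μ^7 = λ·μ = χ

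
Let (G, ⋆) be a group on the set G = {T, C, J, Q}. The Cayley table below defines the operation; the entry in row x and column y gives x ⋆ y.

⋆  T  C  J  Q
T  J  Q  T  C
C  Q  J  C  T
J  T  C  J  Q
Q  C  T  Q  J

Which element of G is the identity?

J

The identity e satisfies e ⋆ x = x for all x, so its row in the table reproduces the column headers.
Row J reads: T, C, J, Q — exactly the header order. So J is the identity.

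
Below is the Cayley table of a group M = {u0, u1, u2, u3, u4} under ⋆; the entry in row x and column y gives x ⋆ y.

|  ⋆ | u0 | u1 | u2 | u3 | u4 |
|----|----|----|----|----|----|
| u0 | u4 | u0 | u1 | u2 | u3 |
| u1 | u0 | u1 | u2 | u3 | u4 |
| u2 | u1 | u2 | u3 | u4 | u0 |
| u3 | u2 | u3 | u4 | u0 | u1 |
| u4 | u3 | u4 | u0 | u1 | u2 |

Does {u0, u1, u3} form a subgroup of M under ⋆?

No

u3 ⋆ u0 = u2, which is not in {u0, u1, u3}.
The subset is not closed under ⋆, so it is not a subgroup.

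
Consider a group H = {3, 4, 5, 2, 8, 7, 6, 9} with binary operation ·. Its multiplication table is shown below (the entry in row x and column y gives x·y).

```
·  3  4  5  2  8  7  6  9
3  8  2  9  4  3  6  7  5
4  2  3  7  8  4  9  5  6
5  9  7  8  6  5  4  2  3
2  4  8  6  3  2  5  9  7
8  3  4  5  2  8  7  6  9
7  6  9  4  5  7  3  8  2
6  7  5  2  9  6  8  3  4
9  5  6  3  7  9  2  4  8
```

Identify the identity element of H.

8

The identity e satisfies e·x = x for all x, so its row in the table reproduces the column headers.
Row 8 reads: 3, 4, 5, 2, 8, 7, 6, 9 — exactly the header order. So 8 is the identity.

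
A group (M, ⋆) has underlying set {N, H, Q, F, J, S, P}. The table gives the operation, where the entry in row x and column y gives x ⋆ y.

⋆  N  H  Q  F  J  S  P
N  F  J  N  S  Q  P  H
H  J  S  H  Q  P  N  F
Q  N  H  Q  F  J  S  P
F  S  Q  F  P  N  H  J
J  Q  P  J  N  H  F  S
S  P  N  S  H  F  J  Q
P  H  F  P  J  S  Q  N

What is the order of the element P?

The identity element is Q (its row matches the header).
P^1 = P
P^2 = P ⋆ P = N
P^3 = N ⋆ P = H
P^4 = H ⋆ P = F
P^5 = F ⋆ P = J
P^6 = J ⋆ P = S
P^7 = S ⋆ P = Q
The first power of P equal to the identity is P^7, so ord(P) = 7.

7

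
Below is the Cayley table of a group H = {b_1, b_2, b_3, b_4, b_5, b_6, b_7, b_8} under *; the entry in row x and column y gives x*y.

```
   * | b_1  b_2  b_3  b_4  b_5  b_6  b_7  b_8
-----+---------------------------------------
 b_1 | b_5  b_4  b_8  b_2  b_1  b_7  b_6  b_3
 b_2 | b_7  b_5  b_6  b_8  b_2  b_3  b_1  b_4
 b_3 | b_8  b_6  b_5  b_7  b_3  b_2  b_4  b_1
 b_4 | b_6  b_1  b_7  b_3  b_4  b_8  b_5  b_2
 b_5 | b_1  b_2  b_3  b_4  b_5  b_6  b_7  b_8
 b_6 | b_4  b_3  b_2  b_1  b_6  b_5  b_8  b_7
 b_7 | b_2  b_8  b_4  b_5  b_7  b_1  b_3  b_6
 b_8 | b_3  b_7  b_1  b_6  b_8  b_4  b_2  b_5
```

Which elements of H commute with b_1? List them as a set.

Compare row b_1 with column b_1 entry by entry.
b_8*b_1 = b_3 = b_1*b_8, so b_8 commutes with b_1.
b_4*b_1 = b_6 but b_1*b_4 = b_2, so b_4 does not.
Collecting the elements that commute with b_1: C(b_1) = {b_1, b_3, b_5, b_8}.

{b_1, b_3, b_5, b_8}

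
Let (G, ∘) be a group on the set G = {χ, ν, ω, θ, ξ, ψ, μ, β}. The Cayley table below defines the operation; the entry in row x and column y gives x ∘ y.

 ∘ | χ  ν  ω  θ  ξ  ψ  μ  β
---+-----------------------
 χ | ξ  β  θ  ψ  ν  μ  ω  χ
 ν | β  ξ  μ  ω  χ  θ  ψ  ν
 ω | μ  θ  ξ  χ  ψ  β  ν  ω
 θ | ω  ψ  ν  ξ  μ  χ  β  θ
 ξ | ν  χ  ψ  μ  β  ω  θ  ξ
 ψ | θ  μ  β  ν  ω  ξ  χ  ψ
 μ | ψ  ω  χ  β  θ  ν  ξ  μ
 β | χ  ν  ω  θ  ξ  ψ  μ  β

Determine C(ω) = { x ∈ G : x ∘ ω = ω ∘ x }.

{β, ξ, ψ, ω}

Compare row ω with column ω entry by entry.
ψ ∘ ω = β = ω ∘ ψ, so ψ commutes with ω.
ν ∘ ω = μ but ω ∘ ν = θ, so ν does not.
Collecting the elements that commute with ω: C(ω) = {β, ξ, ψ, ω}.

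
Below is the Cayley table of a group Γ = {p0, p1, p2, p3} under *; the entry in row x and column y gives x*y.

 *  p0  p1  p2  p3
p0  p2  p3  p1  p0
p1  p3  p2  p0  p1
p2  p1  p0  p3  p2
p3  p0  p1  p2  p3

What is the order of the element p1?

4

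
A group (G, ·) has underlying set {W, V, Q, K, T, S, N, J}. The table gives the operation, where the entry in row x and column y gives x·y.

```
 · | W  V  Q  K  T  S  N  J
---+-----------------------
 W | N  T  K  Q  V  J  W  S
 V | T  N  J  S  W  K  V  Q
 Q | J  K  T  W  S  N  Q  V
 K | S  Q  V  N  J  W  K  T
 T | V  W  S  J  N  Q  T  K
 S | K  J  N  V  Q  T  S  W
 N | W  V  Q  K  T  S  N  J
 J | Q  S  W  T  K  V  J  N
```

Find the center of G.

An element z is central iff its row equals its column in the table.
For S: S·V = J ≠ K = V·S, so S ∉ Z.
Checking each element this way leaves Z(G) = {N, T}.

{N, T}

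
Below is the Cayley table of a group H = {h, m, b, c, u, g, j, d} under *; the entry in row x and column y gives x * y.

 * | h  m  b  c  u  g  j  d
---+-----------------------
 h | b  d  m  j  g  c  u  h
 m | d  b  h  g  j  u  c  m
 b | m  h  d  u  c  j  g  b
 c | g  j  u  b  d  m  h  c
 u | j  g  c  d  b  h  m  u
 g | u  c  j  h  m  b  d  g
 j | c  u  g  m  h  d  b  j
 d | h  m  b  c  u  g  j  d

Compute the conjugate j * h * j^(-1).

The identity is d. In row j, the entry d sits in column g, so j^(-1) = g.
j * h = c
c * g = m

m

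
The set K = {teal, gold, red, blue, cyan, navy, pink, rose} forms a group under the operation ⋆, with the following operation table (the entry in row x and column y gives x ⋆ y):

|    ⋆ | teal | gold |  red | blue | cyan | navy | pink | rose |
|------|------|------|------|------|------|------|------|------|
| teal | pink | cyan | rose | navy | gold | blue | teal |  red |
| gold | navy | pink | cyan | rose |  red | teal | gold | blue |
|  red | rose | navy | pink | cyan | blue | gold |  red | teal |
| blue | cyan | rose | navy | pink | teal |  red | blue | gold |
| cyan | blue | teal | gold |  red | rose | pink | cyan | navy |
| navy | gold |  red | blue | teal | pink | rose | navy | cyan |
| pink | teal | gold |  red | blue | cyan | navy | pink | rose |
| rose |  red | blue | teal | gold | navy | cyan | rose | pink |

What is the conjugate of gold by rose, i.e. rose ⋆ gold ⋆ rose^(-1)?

gold

The identity is pink. In row rose, the entry pink sits in column rose, so rose^(-1) = rose.
rose ⋆ gold = blue
blue ⋆ rose = gold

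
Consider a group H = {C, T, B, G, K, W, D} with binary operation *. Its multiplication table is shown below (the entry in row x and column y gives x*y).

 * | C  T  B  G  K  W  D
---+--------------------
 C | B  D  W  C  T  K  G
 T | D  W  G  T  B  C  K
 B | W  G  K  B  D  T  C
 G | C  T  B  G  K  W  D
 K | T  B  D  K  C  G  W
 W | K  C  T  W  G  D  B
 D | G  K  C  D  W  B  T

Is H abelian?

Check whether the table is symmetric across its main diagonal.
Every entry (row x, col y) equals the entry (row y, col x), so H is abelian.
(In fact H ≅ the cyclic group Z_7.)

Yes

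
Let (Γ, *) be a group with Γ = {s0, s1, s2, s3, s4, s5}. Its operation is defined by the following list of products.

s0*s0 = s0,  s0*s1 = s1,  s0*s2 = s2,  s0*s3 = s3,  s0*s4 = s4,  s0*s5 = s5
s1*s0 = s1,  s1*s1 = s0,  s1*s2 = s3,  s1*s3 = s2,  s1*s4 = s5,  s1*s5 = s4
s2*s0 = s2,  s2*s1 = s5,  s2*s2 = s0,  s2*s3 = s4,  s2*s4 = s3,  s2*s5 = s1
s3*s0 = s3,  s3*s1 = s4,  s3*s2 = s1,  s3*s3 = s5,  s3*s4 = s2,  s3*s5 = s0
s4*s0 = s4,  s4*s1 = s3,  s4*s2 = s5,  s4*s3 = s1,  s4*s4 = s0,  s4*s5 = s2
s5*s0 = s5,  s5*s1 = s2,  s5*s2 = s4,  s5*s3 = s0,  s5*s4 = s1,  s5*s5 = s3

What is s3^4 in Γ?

s3

s3^1 = s3
s3^2 = s3 * s3 = s5
s3^3 = s5 * s3 = s0
s3^4 = s0 * s3 = s3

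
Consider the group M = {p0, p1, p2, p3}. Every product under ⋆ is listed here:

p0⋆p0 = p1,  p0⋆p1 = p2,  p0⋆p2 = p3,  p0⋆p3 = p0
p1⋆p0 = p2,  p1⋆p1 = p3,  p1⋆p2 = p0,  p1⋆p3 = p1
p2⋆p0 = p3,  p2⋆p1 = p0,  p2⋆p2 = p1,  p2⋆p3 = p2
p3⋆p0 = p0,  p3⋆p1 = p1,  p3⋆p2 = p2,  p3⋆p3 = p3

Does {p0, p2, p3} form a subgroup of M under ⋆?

p0 ⋆ p0 = p1, which is not in {p0, p2, p3}.
The subset is not closed under ⋆, so it is not a subgroup.

No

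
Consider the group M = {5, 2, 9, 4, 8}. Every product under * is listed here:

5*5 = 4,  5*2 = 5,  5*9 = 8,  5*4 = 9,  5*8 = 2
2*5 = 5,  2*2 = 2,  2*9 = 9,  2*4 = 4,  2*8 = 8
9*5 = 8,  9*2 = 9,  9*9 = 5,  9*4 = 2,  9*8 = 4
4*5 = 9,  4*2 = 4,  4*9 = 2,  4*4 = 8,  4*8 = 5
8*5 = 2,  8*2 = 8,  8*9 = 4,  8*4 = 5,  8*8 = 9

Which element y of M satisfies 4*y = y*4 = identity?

First locate the identity: row 2 matches the header, so 2 is the identity.
Scan row 4 for 2: 4*9 = 2. Hence 4^(-1) = 9.
(Structurally, M here is isomorphic to the cyclic group Z_5.)

9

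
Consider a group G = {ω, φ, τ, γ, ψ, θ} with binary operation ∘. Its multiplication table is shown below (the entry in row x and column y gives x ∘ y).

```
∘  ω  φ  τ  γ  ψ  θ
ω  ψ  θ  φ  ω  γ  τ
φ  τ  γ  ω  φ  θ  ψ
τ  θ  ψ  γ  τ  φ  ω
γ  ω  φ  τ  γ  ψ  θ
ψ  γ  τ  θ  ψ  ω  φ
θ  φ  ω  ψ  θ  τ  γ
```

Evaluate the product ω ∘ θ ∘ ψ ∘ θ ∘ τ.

ω ∘ θ = τ
τ ∘ ψ = φ
φ ∘ θ = ψ
ψ ∘ τ = θ
(Structurally, G here is isomorphic to the symmetric group S_3.)

θ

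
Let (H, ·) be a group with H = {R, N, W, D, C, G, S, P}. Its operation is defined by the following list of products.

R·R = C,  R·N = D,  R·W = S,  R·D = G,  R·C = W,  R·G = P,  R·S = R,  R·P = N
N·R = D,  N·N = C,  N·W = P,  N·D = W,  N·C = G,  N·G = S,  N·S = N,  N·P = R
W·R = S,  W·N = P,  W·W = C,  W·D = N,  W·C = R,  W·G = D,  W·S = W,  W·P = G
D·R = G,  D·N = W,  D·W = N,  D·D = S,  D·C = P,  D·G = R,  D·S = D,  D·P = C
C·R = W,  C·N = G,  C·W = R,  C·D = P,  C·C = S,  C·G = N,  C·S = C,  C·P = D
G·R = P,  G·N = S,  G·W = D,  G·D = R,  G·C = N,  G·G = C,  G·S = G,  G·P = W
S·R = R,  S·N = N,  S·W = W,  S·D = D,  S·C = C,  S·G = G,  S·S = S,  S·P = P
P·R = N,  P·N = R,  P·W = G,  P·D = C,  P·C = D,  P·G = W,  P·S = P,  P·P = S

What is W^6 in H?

W^1 = W
W^2 = W·W = C
W^3 = C·W = R
W^4 = R·W = S
W^5 = S·W = W
W^6 = W·W = C

C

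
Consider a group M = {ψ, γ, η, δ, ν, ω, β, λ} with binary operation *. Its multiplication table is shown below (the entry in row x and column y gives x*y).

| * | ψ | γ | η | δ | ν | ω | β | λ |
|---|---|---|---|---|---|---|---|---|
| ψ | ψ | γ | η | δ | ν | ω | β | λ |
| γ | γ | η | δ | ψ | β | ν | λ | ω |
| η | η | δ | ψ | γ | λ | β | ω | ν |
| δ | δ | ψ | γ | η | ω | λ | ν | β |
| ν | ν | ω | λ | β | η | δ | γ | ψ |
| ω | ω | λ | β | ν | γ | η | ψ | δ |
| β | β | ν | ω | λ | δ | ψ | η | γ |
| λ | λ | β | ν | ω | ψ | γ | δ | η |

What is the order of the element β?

4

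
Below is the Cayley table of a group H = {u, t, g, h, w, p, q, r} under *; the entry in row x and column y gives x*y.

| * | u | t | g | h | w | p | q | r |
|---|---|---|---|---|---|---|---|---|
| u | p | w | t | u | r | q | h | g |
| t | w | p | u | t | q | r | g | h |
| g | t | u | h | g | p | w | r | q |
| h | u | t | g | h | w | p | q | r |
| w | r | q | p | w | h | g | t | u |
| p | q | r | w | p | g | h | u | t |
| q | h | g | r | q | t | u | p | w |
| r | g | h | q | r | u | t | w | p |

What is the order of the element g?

The identity element is h (its row matches the header).
g^1 = g
g^2 = g*g = h
The first power of g equal to the identity is g^2, so ord(g) = 2.

2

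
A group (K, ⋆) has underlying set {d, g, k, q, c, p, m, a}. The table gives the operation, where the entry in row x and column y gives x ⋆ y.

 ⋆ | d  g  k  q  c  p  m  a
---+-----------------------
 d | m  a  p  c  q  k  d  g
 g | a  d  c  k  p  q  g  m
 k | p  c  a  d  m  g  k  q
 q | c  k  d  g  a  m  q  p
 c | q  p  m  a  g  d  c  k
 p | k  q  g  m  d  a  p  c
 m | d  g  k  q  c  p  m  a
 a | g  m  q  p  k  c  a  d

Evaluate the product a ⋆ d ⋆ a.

a ⋆ d = g
g ⋆ a = m

m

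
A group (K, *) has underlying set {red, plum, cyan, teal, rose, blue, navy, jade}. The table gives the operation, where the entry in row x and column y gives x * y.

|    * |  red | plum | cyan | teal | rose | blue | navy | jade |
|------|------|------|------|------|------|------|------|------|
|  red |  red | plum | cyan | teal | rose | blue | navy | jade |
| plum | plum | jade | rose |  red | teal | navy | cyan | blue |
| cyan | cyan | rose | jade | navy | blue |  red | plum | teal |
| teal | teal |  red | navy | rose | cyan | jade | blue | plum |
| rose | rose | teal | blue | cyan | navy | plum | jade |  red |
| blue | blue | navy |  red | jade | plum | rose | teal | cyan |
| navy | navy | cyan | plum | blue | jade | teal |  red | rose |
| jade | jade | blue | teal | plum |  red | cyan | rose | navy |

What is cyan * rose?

blue

Read row cyan, column rose: cyan * rose = blue.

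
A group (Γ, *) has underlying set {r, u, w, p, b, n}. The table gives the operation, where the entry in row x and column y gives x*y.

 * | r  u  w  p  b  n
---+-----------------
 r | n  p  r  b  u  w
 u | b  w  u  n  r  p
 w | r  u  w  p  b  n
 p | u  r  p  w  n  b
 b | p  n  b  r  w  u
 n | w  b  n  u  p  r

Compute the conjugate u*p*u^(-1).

b

The identity is w. In row u, the entry w sits in column u, so u^(-1) = u.
u*p = n
n*u = b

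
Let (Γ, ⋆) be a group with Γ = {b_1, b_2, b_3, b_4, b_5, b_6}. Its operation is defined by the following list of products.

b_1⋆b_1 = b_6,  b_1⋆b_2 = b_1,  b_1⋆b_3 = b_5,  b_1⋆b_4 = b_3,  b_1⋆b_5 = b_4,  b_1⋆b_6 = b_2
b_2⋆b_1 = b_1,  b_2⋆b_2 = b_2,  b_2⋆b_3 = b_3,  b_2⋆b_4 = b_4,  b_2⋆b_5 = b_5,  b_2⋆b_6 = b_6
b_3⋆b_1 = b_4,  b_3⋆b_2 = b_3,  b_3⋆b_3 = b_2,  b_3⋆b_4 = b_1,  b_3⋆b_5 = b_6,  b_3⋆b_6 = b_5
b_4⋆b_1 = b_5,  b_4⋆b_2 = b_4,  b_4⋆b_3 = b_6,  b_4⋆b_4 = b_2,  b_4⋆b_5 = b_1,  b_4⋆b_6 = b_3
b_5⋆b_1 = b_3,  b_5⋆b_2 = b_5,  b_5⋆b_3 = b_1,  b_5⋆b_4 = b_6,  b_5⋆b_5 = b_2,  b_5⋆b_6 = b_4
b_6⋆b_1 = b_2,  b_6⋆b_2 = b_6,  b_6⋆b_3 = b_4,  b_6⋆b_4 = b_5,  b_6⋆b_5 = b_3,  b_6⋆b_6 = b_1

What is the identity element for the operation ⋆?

The identity e satisfies e ⋆ x = x for all x, so its row in the table reproduces the column headers.
Row b_2 reads: b_1, b_2, b_3, b_4, b_5, b_6 — exactly the header order. So b_2 is the identity.

b_2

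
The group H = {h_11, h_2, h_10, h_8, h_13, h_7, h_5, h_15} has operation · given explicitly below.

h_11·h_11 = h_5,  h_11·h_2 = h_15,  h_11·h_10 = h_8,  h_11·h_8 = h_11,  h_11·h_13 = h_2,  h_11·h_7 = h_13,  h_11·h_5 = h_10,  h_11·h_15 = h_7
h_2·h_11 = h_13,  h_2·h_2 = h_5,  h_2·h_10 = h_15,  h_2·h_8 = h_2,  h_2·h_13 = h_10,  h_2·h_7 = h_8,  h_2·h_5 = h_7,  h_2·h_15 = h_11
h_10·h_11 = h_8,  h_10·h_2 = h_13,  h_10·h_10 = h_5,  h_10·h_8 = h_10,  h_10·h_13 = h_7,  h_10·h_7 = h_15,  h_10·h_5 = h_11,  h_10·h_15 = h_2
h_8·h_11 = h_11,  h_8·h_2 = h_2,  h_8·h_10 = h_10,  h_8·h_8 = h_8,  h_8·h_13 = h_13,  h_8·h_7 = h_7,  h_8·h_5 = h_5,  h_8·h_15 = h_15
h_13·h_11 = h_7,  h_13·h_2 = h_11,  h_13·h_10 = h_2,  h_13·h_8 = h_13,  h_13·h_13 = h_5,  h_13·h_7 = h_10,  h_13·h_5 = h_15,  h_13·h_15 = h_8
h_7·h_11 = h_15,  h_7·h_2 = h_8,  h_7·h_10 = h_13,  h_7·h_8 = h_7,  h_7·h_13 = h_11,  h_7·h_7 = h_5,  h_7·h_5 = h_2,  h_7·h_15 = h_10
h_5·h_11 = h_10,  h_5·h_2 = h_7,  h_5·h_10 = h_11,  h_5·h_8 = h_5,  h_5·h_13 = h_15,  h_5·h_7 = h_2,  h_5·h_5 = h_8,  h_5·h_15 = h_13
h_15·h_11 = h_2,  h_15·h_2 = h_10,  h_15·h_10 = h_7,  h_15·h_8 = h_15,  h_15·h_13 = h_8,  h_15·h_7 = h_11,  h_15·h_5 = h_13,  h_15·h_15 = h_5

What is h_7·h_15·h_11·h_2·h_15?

h_7·h_15 = h_10
h_10·h_11 = h_8
h_8·h_2 = h_2
h_2·h_15 = h_11

h_11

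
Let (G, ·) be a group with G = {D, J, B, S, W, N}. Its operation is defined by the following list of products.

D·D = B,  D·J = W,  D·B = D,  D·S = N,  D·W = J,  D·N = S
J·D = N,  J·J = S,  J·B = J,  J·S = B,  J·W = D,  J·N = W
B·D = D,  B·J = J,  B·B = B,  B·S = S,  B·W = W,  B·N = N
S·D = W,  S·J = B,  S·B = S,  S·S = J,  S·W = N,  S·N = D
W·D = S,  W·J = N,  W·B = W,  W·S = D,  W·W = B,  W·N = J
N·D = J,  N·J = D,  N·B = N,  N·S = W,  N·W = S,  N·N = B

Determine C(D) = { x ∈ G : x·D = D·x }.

Compare row D with column D entry by entry.
S·D = W but D·S = N, so S does not.
Collecting the elements that commute with D: C(D) = {B, D}.

{B, D}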